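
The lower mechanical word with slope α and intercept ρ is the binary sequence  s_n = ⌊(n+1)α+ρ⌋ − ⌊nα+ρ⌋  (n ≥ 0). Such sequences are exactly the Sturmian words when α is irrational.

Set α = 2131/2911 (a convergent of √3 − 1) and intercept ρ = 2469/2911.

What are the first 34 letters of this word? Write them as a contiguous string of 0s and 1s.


n=0: ⌊(1·2131+2469)/2911⌋ − ⌊(0·2131+2469)/2911⌋ = ⌊4600/2911⌋ − ⌊2469/2911⌋ = 1 − 0 = 1
n=1: ⌊(2·2131+2469)/2911⌋ − ⌊(1·2131+2469)/2911⌋ = ⌊6731/2911⌋ − ⌊4600/2911⌋ = 2 − 1 = 1
n=2: ⌊(3·2131+2469)/2911⌋ − ⌊(2·2131+2469)/2911⌋ = ⌊8862/2911⌋ − ⌊6731/2911⌋ = 3 − 2 = 1
n=3: ⌊(4·2131+2469)/2911⌋ − ⌊(3·2131+2469)/2911⌋ = ⌊10993/2911⌋ − ⌊8862/2911⌋ = 3 − 3 = 0
n=4: ⌊(5·2131+2469)/2911⌋ − ⌊(4·2131+2469)/2911⌋ = ⌊13124/2911⌋ − ⌊10993/2911⌋ = 4 − 3 = 1
n=5: ⌊(6·2131+2469)/2911⌋ − ⌊(5·2131+2469)/2911⌋ = ⌊15255/2911⌋ − ⌊13124/2911⌋ = 5 − 4 = 1
n=6: ⌊(7·2131+2469)/2911⌋ − ⌊(6·2131+2469)/2911⌋ = ⌊17386/2911⌋ − ⌊15255/2911⌋ = 5 − 5 = 0
n=7: ⌊(8·2131+2469)/2911⌋ − ⌊(7·2131+2469)/2911⌋ = ⌊19517/2911⌋ − ⌊17386/2911⌋ = 6 − 5 = 1
n=8: ⌊(9·2131+2469)/2911⌋ − ⌊(8·2131+2469)/2911⌋ = ⌊21648/2911⌋ − ⌊19517/2911⌋ = 7 − 6 = 1
n=9: ⌊(10·2131+2469)/2911⌋ − ⌊(9·2131+2469)/2911⌋ = ⌊23779/2911⌋ − ⌊21648/2911⌋ = 8 − 7 = 1
n=10: ⌊(11·2131+2469)/2911⌋ − ⌊(10·2131+2469)/2911⌋ = ⌊25910/2911⌋ − ⌊23779/2911⌋ = 8 − 8 = 0
n=11: ⌊(12·2131+2469)/2911⌋ − ⌊(11·2131+2469)/2911⌋ = ⌊28041/2911⌋ − ⌊25910/2911⌋ = 9 − 8 = 1
n=12: ⌊(13·2131+2469)/2911⌋ − ⌊(12·2131+2469)/2911⌋ = ⌊30172/2911⌋ − ⌊28041/2911⌋ = 10 − 9 = 1
n=13: ⌊(14·2131+2469)/2911⌋ − ⌊(13·2131+2469)/2911⌋ = ⌊32303/2911⌋ − ⌊30172/2911⌋ = 11 − 10 = 1
n=14: ⌊(15·2131+2469)/2911⌋ − ⌊(14·2131+2469)/2911⌋ = ⌊34434/2911⌋ − ⌊32303/2911⌋ = 11 − 11 = 0
n=15: ⌊(16·2131+2469)/2911⌋ − ⌊(15·2131+2469)/2911⌋ = ⌊36565/2911⌋ − ⌊34434/2911⌋ = 12 − 11 = 1
n=16: ⌊(17·2131+2469)/2911⌋ − ⌊(16·2131+2469)/2911⌋ = ⌊38696/2911⌋ − ⌊36565/2911⌋ = 13 − 12 = 1
n=17: ⌊(18·2131+2469)/2911⌋ − ⌊(17·2131+2469)/2911⌋ = ⌊40827/2911⌋ − ⌊38696/2911⌋ = 14 − 13 = 1
n=18: ⌊(19·2131+2469)/2911⌋ − ⌊(18·2131+2469)/2911⌋ = ⌊42958/2911⌋ − ⌊40827/2911⌋ = 14 − 14 = 0
n=19: ⌊(20·2131+2469)/2911⌋ − ⌊(19·2131+2469)/2911⌋ = ⌊45089/2911⌋ − ⌊42958/2911⌋ = 15 − 14 = 1
n=20: ⌊(21·2131+2469)/2911⌋ − ⌊(20·2131+2469)/2911⌋ = ⌊47220/2911⌋ − ⌊45089/2911⌋ = 16 − 15 = 1
n=21: ⌊(22·2131+2469)/2911⌋ − ⌊(21·2131+2469)/2911⌋ = ⌊49351/2911⌋ − ⌊47220/2911⌋ = 16 − 16 = 0
n=22: ⌊(23·2131+2469)/2911⌋ − ⌊(22·2131+2469)/2911⌋ = ⌊51482/2911⌋ − ⌊49351/2911⌋ = 17 − 16 = 1
n=23: ⌊(24·2131+2469)/2911⌋ − ⌊(23·2131+2469)/2911⌋ = ⌊53613/2911⌋ − ⌊51482/2911⌋ = 18 − 17 = 1
n=24: ⌊(25·2131+2469)/2911⌋ − ⌊(24·2131+2469)/2911⌋ = ⌊55744/2911⌋ − ⌊53613/2911⌋ = 19 − 18 = 1
n=25: ⌊(26·2131+2469)/2911⌋ − ⌊(25·2131+2469)/2911⌋ = ⌊57875/2911⌋ − ⌊55744/2911⌋ = 19 − 19 = 0
n=26: ⌊(27·2131+2469)/2911⌋ − ⌊(26·2131+2469)/2911⌋ = ⌊60006/2911⌋ − ⌊57875/2911⌋ = 20 − 19 = 1
n=27: ⌊(28·2131+2469)/2911⌋ − ⌊(27·2131+2469)/2911⌋ = ⌊62137/2911⌋ − ⌊60006/2911⌋ = 21 − 20 = 1
n=28: ⌊(29·2131+2469)/2911⌋ − ⌊(28·2131+2469)/2911⌋ = ⌊64268/2911⌋ − ⌊62137/2911⌋ = 22 − 21 = 1
n=29: ⌊(30·2131+2469)/2911⌋ − ⌊(29·2131+2469)/2911⌋ = ⌊66399/2911⌋ − ⌊64268/2911⌋ = 22 − 22 = 0
n=30: ⌊(31·2131+2469)/2911⌋ − ⌊(30·2131+2469)/2911⌋ = ⌊68530/2911⌋ − ⌊66399/2911⌋ = 23 − 22 = 1
n=31: ⌊(32·2131+2469)/2911⌋ − ⌊(31·2131+2469)/2911⌋ = ⌊70661/2911⌋ − ⌊68530/2911⌋ = 24 − 23 = 1
n=32: ⌊(33·2131+2469)/2911⌋ − ⌊(32·2131+2469)/2911⌋ = ⌊72792/2911⌋ − ⌊70661/2911⌋ = 25 − 24 = 1
n=33: ⌊(34·2131+2469)/2911⌋ − ⌊(33·2131+2469)/2911⌋ = ⌊74923/2911⌋ − ⌊72792/2911⌋ = 25 − 25 = 0

1110110111011101110110111011101110


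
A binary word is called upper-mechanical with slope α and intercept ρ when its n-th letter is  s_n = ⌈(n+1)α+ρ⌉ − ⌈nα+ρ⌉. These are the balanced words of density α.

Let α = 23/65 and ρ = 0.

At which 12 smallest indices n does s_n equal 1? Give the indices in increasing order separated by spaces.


n=0: ⌈23/65⌉−⌈0/65⌉ = 1−0 = 1  ← one
n=1: ⌈46/65⌉−⌈23/65⌉ = 1−1 = 0
n=2: ⌈69/65⌉−⌈46/65⌉ = 2−1 = 1  ← one
n=3: ⌈92/65⌉−⌈69/65⌉ = 2−2 = 0
n=4: ⌈115/65⌉−⌈92/65⌉ = 2−2 = 0
n=5: ⌈138/65⌉−⌈115/65⌉ = 3−2 = 1  ← one
n=6: ⌈161/65⌉−⌈138/65⌉ = 3−3 = 0
n=7: ⌈184/65⌉−⌈161/65⌉ = 3−3 = 0
n=8: ⌈207/65⌉−⌈184/65⌉ = 4−3 = 1  ← one
n=9: ⌈230/65⌉−⌈207/65⌉ = 4−4 = 0
n=10: ⌈253/65⌉−⌈230/65⌉ = 4−4 = 0
n=11: ⌈276/65⌉−⌈253/65⌉ = 5−4 = 1  ← one
n=12: ⌈299/65⌉−⌈276/65⌉ = 5−5 = 0
n=13: ⌈322/65⌉−⌈299/65⌉ = 5−5 = 0
n=14: ⌈345/65⌉−⌈322/65⌉ = 6−5 = 1  ← one
n=15: ⌈368/65⌉−⌈345/65⌉ = 6−6 = 0
n=16: ⌈391/65⌉−⌈368/65⌉ = 7−6 = 1  ← one
n=17: ⌈414/65⌉−⌈391/65⌉ = 7−7 = 0
n=18: ⌈437/65⌉−⌈414/65⌉ = 7−7 = 0
n=19: ⌈460/65⌉−⌈437/65⌉ = 8−7 = 1  ← one
n=20: ⌈483/65⌉−⌈460/65⌉ = 8−8 = 0
n=21: ⌈506/65⌉−⌈483/65⌉ = 8−8 = 0
n=22: ⌈529/65⌉−⌈506/65⌉ = 9−8 = 1  ← one
n=23: ⌈552/65⌉−⌈529/65⌉ = 9−9 = 0
n=24: ⌈575/65⌉−⌈552/65⌉ = 9−9 = 0
n=25: ⌈598/65⌉−⌈575/65⌉ = 10−9 = 1  ← one
n=26: ⌈621/65⌉−⌈598/65⌉ = 10−10 = 0
n=27: ⌈644/65⌉−⌈621/65⌉ = 10−10 = 0
n=28: ⌈667/65⌉−⌈644/65⌉ = 11−10 = 1  ← one
n=29: ⌈690/65⌉−⌈667/65⌉ = 11−11 = 0
n=30: ⌈713/65⌉−⌈690/65⌉ = 11−11 = 0
n=31: ⌈736/65⌉−⌈713/65⌉ = 12−11 = 1  ← one
positions of the first 12 ones: 0 2 5 8 11 14 16 19 22 25 28 31

0 2 5 8 11 14 16 19 22 25 28 31


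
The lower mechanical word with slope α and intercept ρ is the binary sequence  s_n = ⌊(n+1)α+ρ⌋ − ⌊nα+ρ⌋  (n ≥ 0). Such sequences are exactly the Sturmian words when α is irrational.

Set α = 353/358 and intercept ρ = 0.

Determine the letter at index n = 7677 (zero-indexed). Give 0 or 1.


(n+1)α + ρ = (7678·353) / 358 = 2710334/358
nα + ρ     = (7677·353) / 358 = 2709981/358
⌊2710334/358⌋ = 7570,  ⌊2709981/358⌋ = 7569
s_{7677} = 7570 − 7569 = 1

1


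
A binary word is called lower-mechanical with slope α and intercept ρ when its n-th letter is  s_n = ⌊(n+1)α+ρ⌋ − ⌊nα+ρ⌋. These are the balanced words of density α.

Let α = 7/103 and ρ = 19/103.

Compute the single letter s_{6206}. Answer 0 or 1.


(n+1)α + ρ = (6207·7 + 19) / 103 = 43468/103
nα + ρ     = (6206·7 + 19) / 103 = 43461/103
⌊43468/103⌋ = 422,  ⌊43461/103⌋ = 421
s_{6206} = 422 − 421 = 1

1


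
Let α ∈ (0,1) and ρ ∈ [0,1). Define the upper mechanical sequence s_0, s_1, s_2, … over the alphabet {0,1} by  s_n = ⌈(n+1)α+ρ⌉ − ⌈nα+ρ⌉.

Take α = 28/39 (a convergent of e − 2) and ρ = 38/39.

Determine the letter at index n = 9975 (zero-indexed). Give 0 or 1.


1

(n+1)α + ρ = (9976·28 + 38) / 39 = 279366/39
nα + ρ     = (9975·28 + 38) / 39 = 279338/39
⌈279366/39⌉ = 7164,  ⌈279338/39⌉ = 7163
s_{9975} = 7164 − 7163 = 1


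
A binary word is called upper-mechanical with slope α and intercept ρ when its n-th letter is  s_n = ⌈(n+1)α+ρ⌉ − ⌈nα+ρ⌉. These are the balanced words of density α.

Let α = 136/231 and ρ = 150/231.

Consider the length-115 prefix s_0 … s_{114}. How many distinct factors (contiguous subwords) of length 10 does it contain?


t_n = ⌈(n·136+150)/231⌉ for n = 0 … 115:
  n=0…9: ⌈150/231⌉=1 ⌈286/231⌉=2 ⌈422/231⌉=2 ⌈558/231⌉=3 ⌈694/231⌉=4 ⌈830/231⌉=4 ⌈966/231⌉=5 ⌈1102/231⌉=5 ⌈1238/231⌉=6 ⌈1374/231⌉=6
  n=10…19: ⌈1510/231⌉=7 ⌈1646/231⌉=8 ⌈1782/231⌉=8 ⌈1918/231⌉=9 ⌈2054/231⌉=9 ⌈2190/231⌉=10 ⌈2326/231⌉=11 ⌈2462/231⌉=11 ⌈2598/231⌉=12 ⌈2734/231⌉=12
  n=20…29: ⌈2870/231⌉=13 ⌈3006/231⌉=14 ⌈3142/231⌉=14 ⌈3278/231⌉=15 ⌈3414/231⌉=15 ⌈3550/231⌉=16 ⌈3686/231⌉=16 ⌈3822/231⌉=17 ⌈3958/231⌉=18 ⌈4094/231⌉=18
  n=30…39: ⌈4230/231⌉=19 ⌈4366/231⌉=19 ⌈4502/231⌉=20 ⌈4638/231⌉=21 ⌈4774/231⌉=21 ⌈4910/231⌉=22 ⌈5046/231⌉=22 ⌈5182/231⌉=23 ⌈5318/231⌉=24 ⌈5454/231⌉=24
  n=40…49: ⌈5590/231⌉=25 ⌈5726/231⌉=25 ⌈5862/231⌉=26 ⌈5998/231⌉=26 ⌈6134/231⌉=27 ⌈6270/231⌉=28 ⌈6406/231⌉=28 ⌈6542/231⌉=29 ⌈6678/231⌉=29 ⌈6814/231⌉=30
  n=50…59: ⌈6950/231⌉=31 ⌈7086/231⌉=31 ⌈7222/231⌉=32 ⌈7358/231⌉=32 ⌈7494/231⌉=33 ⌈7630/231⌉=34 ⌈7766/231⌉=34 ⌈7902/231⌉=35 ⌈8038/231⌉=35 ⌈8174/231⌉=36
  n=60…69: ⌈8310/231⌉=36 ⌈8446/231⌉=37 ⌈8582/231⌉=38 ⌈8718/231⌉=38 ⌈8854/231⌉=39 ⌈8990/231⌉=39 ⌈9126/231⌉=40 ⌈9262/231⌉=41 ⌈9398/231⌉=41 ⌈9534/231⌉=42
  n=70…79: ⌈9670/231⌉=42 ⌈9806/231⌉=43 ⌈9942/231⌉=44 ⌈10078/231⌉=44 ⌈10214/231⌉=45 ⌈10350/231⌉=45 ⌈10486/231⌉=46 ⌈10622/231⌉=46 ⌈10758/231⌉=47 ⌈10894/231⌉=48
  n=80…89: ⌈11030/231⌉=48 ⌈11166/231⌉=49 ⌈11302/231⌉=49 ⌈11438/231⌉=50 ⌈11574/231⌉=51 ⌈11710/231⌉=51 ⌈11846/231⌉=52 ⌈11982/231⌉=52 ⌈12118/231⌉=53 ⌈12254/231⌉=54
  n=90…99: ⌈12390/231⌉=54 ⌈12526/231⌉=55 ⌈12662/231⌉=55 ⌈12798/231⌉=56 ⌈12934/231⌉=56 ⌈13070/231⌉=57 ⌈13206/231⌉=58 ⌈13342/231⌉=58 ⌈13478/231⌉=59 ⌈13614/231⌉=59
  n=100…109: ⌈13750/231⌉=60 ⌈13886/231⌉=61 ⌈14022/231⌉=61 ⌈14158/231⌉=62 ⌈14294/231⌉=62 ⌈14430/231⌉=63 ⌈14566/231⌉=64 ⌈14702/231⌉=64 ⌈14838/231⌉=65 ⌈14974/231⌉=65
  n=110…115: ⌈15110/231⌉=66 ⌈15246/231⌉=66 ⌈15382/231⌉=67 ⌈15518/231⌉=68 ⌈15654/231⌉=68 ⌈15790/231⌉=69
s_n = t_(n+1) − t_n for n = 0 … 114 gives
prefix = 1011010101101011010110101011010110101101010110101101011010101101011010110101011010110101101010110101101011010101101
slide a length-10 window over [0..9] … [105..114] (106 windows); first occurrence of each distinct factor:
  [  0..  9] 1011010101
  [  1.. 10] 0110101011
  [  2.. 11] 1101010110
  [  3.. 12] 1010101101
  [  4.. 13] 0101011010
  [  5.. 14] 1010110101
  [  6.. 15] 0101101011
  [  7.. 16] 1011010110
  [  8.. 17] 0110101101
  [  9.. 18] 1101011010
  [ 16.. 25] 0101101010
  (the other 95 windows repeat one of these)
distinct factors: {0101011010, 0101101010, 0101101011, 0110101011, 0110101101, 1010101101, 1010110101, 1011010101, 1011010110, 1101010110, 1101011010}
count = 11  (Sturmian bound for length 10 is 11)

11


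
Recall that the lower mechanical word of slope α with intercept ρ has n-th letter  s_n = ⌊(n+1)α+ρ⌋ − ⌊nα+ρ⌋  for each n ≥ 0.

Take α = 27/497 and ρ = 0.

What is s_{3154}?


(n+1)α + ρ = (3155·27) / 497 = 85185/497
nα + ρ     = (3154·27) / 497 = 85158/497
⌊85185/497⌋ = 171,  ⌊85158/497⌋ = 171
s_{3154} = 171 − 171 = 0

0


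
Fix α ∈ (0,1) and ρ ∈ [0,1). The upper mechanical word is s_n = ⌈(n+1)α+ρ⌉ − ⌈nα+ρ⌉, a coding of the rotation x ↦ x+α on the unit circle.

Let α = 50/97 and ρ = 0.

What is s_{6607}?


(n+1)α + ρ = (6608·50) / 97 = 330400/97
nα + ρ     = (6607·50) / 97 = 330350/97
⌈330400/97⌉ = 3407,  ⌈330350/97⌉ = 3406
s_{6607} = 3407 − 3406 = 1

1


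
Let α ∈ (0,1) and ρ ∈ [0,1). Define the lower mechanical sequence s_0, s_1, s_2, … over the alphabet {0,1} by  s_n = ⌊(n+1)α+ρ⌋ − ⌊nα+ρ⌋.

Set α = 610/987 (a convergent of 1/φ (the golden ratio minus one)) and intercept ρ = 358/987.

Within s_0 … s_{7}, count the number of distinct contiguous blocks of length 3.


3

t_n = ⌊(n·610+358)/987⌋ for n = 0 … 8:
  n=0…8: ⌊358/987⌋=0 ⌊968/987⌋=0 ⌊1578/987⌋=1 ⌊2188/987⌋=2 ⌊2798/987⌋=2 ⌊3408/987⌋=3 ⌊4018/987⌋=4 ⌊4628/987⌋=4 ⌊5238/987⌋=5
s_n = t_(n+1) − t_n for n = 0 … 7 gives
prefix = 01101101
slide a length-3 window over [0..2] … [5..7] (6 windows); first occurrence of each distinct factor:
  [  0..  2] 011
  [  1..  3] 110
  [  2..  4] 101
  (the other 3 windows repeat one of these)
distinct factors: {011, 101, 110}
count = 3  (Sturmian bound for length 3 is 4)


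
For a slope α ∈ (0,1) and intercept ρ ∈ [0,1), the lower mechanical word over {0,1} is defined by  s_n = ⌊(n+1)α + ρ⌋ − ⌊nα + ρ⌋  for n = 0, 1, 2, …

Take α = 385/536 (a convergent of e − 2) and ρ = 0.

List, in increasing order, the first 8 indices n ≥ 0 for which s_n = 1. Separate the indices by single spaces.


n=0: ⌊385/536⌋−⌊0/536⌋ = 0−0 = 0
n=1: ⌊770/536⌋−⌊385/536⌋ = 1−0 = 1  ← one
n=2: ⌊1155/536⌋−⌊770/536⌋ = 2−1 = 1  ← one
n=3: ⌊1540/536⌋−⌊1155/536⌋ = 2−2 = 0
n=4: ⌊1925/536⌋−⌊1540/536⌋ = 3−2 = 1  ← one
n=5: ⌊2310/536⌋−⌊1925/536⌋ = 4−3 = 1  ← one
n=6: ⌊2695/536⌋−⌊2310/536⌋ = 5−4 = 1  ← one
n=7: ⌊3080/536⌋−⌊2695/536⌋ = 5−5 = 0
n=8: ⌊3465/536⌋−⌊3080/536⌋ = 6−5 = 1  ← one
n=9: ⌊3850/536⌋−⌊3465/536⌋ = 7−6 = 1  ← one
n=10: ⌊4235/536⌋−⌊3850/536⌋ = 7−7 = 0
n=11: ⌊4620/536⌋−⌊4235/536⌋ = 8−7 = 1  ← one
positions of the first 8 ones: 1 2 4 5 6 8 9 11

1 2 4 5 6 8 9 11


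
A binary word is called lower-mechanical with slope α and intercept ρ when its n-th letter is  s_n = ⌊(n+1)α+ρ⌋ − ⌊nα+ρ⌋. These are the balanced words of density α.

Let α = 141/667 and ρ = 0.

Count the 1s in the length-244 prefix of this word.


#1s = Σ_{n=0}^{243} s_n = Σ_{n=0}^{243} (⌊(n+1)α+ρ⌋ − ⌊nα+ρ⌋)
the sum telescopes: every ⌊nα+ρ⌋ with 0 < n < 244 appears once with + and once with −, leaving ⌊244α+ρ⌋ − ⌊0·α+ρ⌋
244α + ρ = (244·141) / 667 = 34404/667
ρ = 0/667
⌊34404/667⌋ = 51,  ⌊0/667⌋ = 0
#1s = 51 − 0 = 51

51


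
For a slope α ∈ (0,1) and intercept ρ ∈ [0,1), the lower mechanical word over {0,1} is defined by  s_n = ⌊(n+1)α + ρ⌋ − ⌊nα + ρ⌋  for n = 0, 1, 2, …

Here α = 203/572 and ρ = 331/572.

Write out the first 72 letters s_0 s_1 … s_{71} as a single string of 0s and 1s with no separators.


n=0: ⌊(1·203+331)/572⌋ − ⌊(0·203+331)/572⌋ = ⌊534/572⌋ − ⌊331/572⌋ = 0 − 0 = 0
n=1: ⌊(2·203+331)/572⌋ − ⌊(1·203+331)/572⌋ = ⌊737/572⌋ − ⌊534/572⌋ = 1 − 0 = 1
n=2: ⌊(3·203+331)/572⌋ − ⌊(2·203+331)/572⌋ = ⌊940/572⌋ − ⌊737/572⌋ = 1 − 1 = 0
n=3: ⌊(4·203+331)/572⌋ − ⌊(3·203+331)/572⌋ = ⌊1143/572⌋ − ⌊940/572⌋ = 1 − 1 = 0
n=4: ⌊(5·203+331)/572⌋ − ⌊(4·203+331)/572⌋ = ⌊1346/572⌋ − ⌊1143/572⌋ = 2 − 1 = 1
n=5: ⌊(6·203+331)/572⌋ − ⌊(5·203+331)/572⌋ = ⌊1549/572⌋ − ⌊1346/572⌋ = 2 − 2 = 0
n=6: ⌊(7·203+331)/572⌋ − ⌊(6·203+331)/572⌋ = ⌊1752/572⌋ − ⌊1549/572⌋ = 3 − 2 = 1
n=7: ⌊(8·203+331)/572⌋ − ⌊(7·203+331)/572⌋ = ⌊1955/572⌋ − ⌊1752/572⌋ = 3 − 3 = 0
n=8: ⌊(9·203+331)/572⌋ − ⌊(8·203+331)/572⌋ = ⌊2158/572⌋ − ⌊1955/572⌋ = 3 − 3 = 0
n=9: ⌊(10·203+331)/572⌋ − ⌊(9·203+331)/572⌋ = ⌊2361/572⌋ − ⌊2158/572⌋ = 4 − 3 = 1
n=10: ⌊(11·203+331)/572⌋ − ⌊(10·203+331)/572⌋ = ⌊2564/572⌋ − ⌊2361/572⌋ = 4 − 4 = 0
n=11: ⌊(12·203+331)/572⌋ − ⌊(11·203+331)/572⌋ = ⌊2767/572⌋ − ⌊2564/572⌋ = 4 − 4 = 0
n=12: ⌊(13·203+331)/572⌋ − ⌊(12·203+331)/572⌋ = ⌊2970/572⌋ − ⌊2767/572⌋ = 5 − 4 = 1
n=13: ⌊(14·203+331)/572⌋ − ⌊(13·203+331)/572⌋ = ⌊3173/572⌋ − ⌊2970/572⌋ = 5 − 5 = 0
n=14: ⌊(15·203+331)/572⌋ − ⌊(14·203+331)/572⌋ = ⌊3376/572⌋ − ⌊3173/572⌋ = 5 − 5 = 0
n=15: ⌊(16·203+331)/572⌋ − ⌊(15·203+331)/572⌋ = ⌊3579/572⌋ − ⌊3376/572⌋ = 6 − 5 = 1
n=16: ⌊(17·203+331)/572⌋ − ⌊(16·203+331)/572⌋ = ⌊3782/572⌋ − ⌊3579/572⌋ = 6 − 6 = 0
n=17: ⌊(18·203+331)/572⌋ − ⌊(17·203+331)/572⌋ = ⌊3985/572⌋ − ⌊3782/572⌋ = 6 − 6 = 0
n=18: ⌊(19·203+331)/572⌋ − ⌊(18·203+331)/572⌋ = ⌊4188/572⌋ − ⌊3985/572⌋ = 7 − 6 = 1
n=19: ⌊(20·203+331)/572⌋ − ⌊(19·203+331)/572⌋ = ⌊4391/572⌋ − ⌊4188/572⌋ = 7 − 7 = 0
n=20: ⌊(21·203+331)/572⌋ − ⌊(20·203+331)/572⌋ = ⌊4594/572⌋ − ⌊4391/572⌋ = 8 − 7 = 1
n=21: ⌊(22·203+331)/572⌋ − ⌊(21·203+331)/572⌋ = ⌊4797/572⌋ − ⌊4594/572⌋ = 8 − 8 = 0
n=22: ⌊(23·203+331)/572⌋ − ⌊(22·203+331)/572⌋ = ⌊5000/572⌋ − ⌊4797/572⌋ = 8 − 8 = 0
n=23: ⌊(24·203+331)/572⌋ − ⌊(23·203+331)/572⌋ = ⌊5203/572⌋ − ⌊5000/572⌋ = 9 − 8 = 1
n=24: ⌊(25·203+331)/572⌋ − ⌊(24·203+331)/572⌋ = ⌊5406/572⌋ − ⌊5203/572⌋ = 9 − 9 = 0
n=25: ⌊(26·203+331)/572⌋ − ⌊(25·203+331)/572⌋ = ⌊5609/572⌋ − ⌊5406/572⌋ = 9 − 9 = 0
n=26: ⌊(27·203+331)/572⌋ − ⌊(26·203+331)/572⌋ = ⌊5812/572⌋ − ⌊5609/572⌋ = 10 − 9 = 1
n=27: ⌊(28·203+331)/572⌋ − ⌊(27·203+331)/572⌋ = ⌊6015/572⌋ − ⌊5812/572⌋ = 10 − 10 = 0
n=28: ⌊(29·203+331)/572⌋ − ⌊(28·203+331)/572⌋ = ⌊6218/572⌋ − ⌊6015/572⌋ = 10 − 10 = 0
n=29: ⌊(30·203+331)/572⌋ − ⌊(29·203+331)/572⌋ = ⌊6421/572⌋ − ⌊6218/572⌋ = 11 − 10 = 1
n=30: ⌊(31·203+331)/572⌋ − ⌊(30·203+331)/572⌋ = ⌊6624/572⌋ − ⌊6421/572⌋ = 11 − 11 = 0
n=31: ⌊(32·203+331)/572⌋ − ⌊(31·203+331)/572⌋ = ⌊6827/572⌋ − ⌊6624/572⌋ = 11 − 11 = 0
n=32: ⌊(33·203+331)/572⌋ − ⌊(32·203+331)/572⌋ = ⌊7030/572⌋ − ⌊6827/572⌋ = 12 − 11 = 1
n=33: ⌊(34·203+331)/572⌋ − ⌊(33·203+331)/572⌋ = ⌊7233/572⌋ − ⌊7030/572⌋ = 12 − 12 = 0
n=34: ⌊(35·203+331)/572⌋ − ⌊(34·203+331)/572⌋ = ⌊7436/572⌋ − ⌊7233/572⌋ = 13 − 12 = 1
n=35: ⌊(36·203+331)/572⌋ − ⌊(35·203+331)/572⌋ = ⌊7639/572⌋ − ⌊7436/572⌋ = 13 − 13 = 0
n=36: ⌊(37·203+331)/572⌋ − ⌊(36·203+331)/572⌋ = ⌊7842/572⌋ − ⌊7639/572⌋ = 13 − 13 = 0
n=37: ⌊(38·203+331)/572⌋ − ⌊(37·203+331)/572⌋ = ⌊8045/572⌋ − ⌊7842/572⌋ = 14 − 13 = 1
n=38: ⌊(39·203+331)/572⌋ − ⌊(38·203+331)/572⌋ = ⌊8248/572⌋ − ⌊8045/572⌋ = 14 − 14 = 0
n=39: ⌊(40·203+331)/572⌋ − ⌊(39·203+331)/572⌋ = ⌊8451/572⌋ − ⌊8248/572⌋ = 14 − 14 = 0
n=40: ⌊(41·203+331)/572⌋ − ⌊(40·203+331)/572⌋ = ⌊8654/572⌋ − ⌊8451/572⌋ = 15 − 14 = 1
n=41: ⌊(42·203+331)/572⌋ − ⌊(41·203+331)/572⌋ = ⌊8857/572⌋ − ⌊8654/572⌋ = 15 − 15 = 0
n=42: ⌊(43·203+331)/572⌋ − ⌊(42·203+331)/572⌋ = ⌊9060/572⌋ − ⌊8857/572⌋ = 15 − 15 = 0
n=43: ⌊(44·203+331)/572⌋ − ⌊(43·203+331)/572⌋ = ⌊9263/572⌋ − ⌊9060/572⌋ = 16 − 15 = 1
n=44: ⌊(45·203+331)/572⌋ − ⌊(44·203+331)/572⌋ = ⌊9466/572⌋ − ⌊9263/572⌋ = 16 − 16 = 0
n=45: ⌊(46·203+331)/572⌋ − ⌊(45·203+331)/572⌋ = ⌊9669/572⌋ − ⌊9466/572⌋ = 16 − 16 = 0
n=46: ⌊(47·203+331)/572⌋ − ⌊(46·203+331)/572⌋ = ⌊9872/572⌋ − ⌊9669/572⌋ = 17 − 16 = 1
n=47: ⌊(48·203+331)/572⌋ − ⌊(47·203+331)/572⌋ = ⌊10075/572⌋ − ⌊9872/572⌋ = 17 − 17 = 0
n=48: ⌊(49·203+331)/572⌋ − ⌊(48·203+331)/572⌋ = ⌊10278/572⌋ − ⌊10075/572⌋ = 17 − 17 = 0
n=49: ⌊(50·203+331)/572⌋ − ⌊(49·203+331)/572⌋ = ⌊10481/572⌋ − ⌊10278/572⌋ = 18 − 17 = 1
n=50: ⌊(51·203+331)/572⌋ − ⌊(50·203+331)/572⌋ = ⌊10684/572⌋ − ⌊10481/572⌋ = 18 − 18 = 0
n=51: ⌊(52·203+331)/572⌋ − ⌊(51·203+331)/572⌋ = ⌊10887/572⌋ − ⌊10684/572⌋ = 19 − 18 = 1
n=52: ⌊(53·203+331)/572⌋ − ⌊(52·203+331)/572⌋ = ⌊11090/572⌋ − ⌊10887/572⌋ = 19 − 19 = 0
n=53: ⌊(54·203+331)/572⌋ − ⌊(53·203+331)/572⌋ = ⌊11293/572⌋ − ⌊11090/572⌋ = 19 − 19 = 0
n=54: ⌊(55·203+331)/572⌋ − ⌊(54·203+331)/572⌋ = ⌊11496/572⌋ − ⌊11293/572⌋ = 20 − 19 = 1
n=55: ⌊(56·203+331)/572⌋ − ⌊(55·203+331)/572⌋ = ⌊11699/572⌋ − ⌊11496/572⌋ = 20 − 20 = 0
n=56: ⌊(57·203+331)/572⌋ − ⌊(56·203+331)/572⌋ = ⌊11902/572⌋ − ⌊11699/572⌋ = 20 − 20 = 0
n=57: ⌊(58·203+331)/572⌋ − ⌊(57·203+331)/572⌋ = ⌊12105/572⌋ − ⌊11902/572⌋ = 21 − 20 = 1
n=58: ⌊(59·203+331)/572⌋ − ⌊(58·203+331)/572⌋ = ⌊12308/572⌋ − ⌊12105/572⌋ = 21 − 21 = 0
n=59: ⌊(60·203+331)/572⌋ − ⌊(59·203+331)/572⌋ = ⌊12511/572⌋ − ⌊12308/572⌋ = 21 − 21 = 0
n=60: ⌊(61·203+331)/572⌋ − ⌊(60·203+331)/572⌋ = ⌊12714/572⌋ − ⌊12511/572⌋ = 22 − 21 = 1
n=61: ⌊(62·203+331)/572⌋ − ⌊(61·203+331)/572⌋ = ⌊12917/572⌋ − ⌊12714/572⌋ = 22 − 22 = 0
n=62: ⌊(63·203+331)/572⌋ − ⌊(62·203+331)/572⌋ = ⌊13120/572⌋ − ⌊12917/572⌋ = 22 − 22 = 0
n=63: ⌊(64·203+331)/572⌋ − ⌊(63·203+331)/572⌋ = ⌊13323/572⌋ − ⌊13120/572⌋ = 23 − 22 = 1
n=64: ⌊(65·203+331)/572⌋ − ⌊(64·203+331)/572⌋ = ⌊13526/572⌋ − ⌊13323/572⌋ = 23 − 23 = 0
n=65: ⌊(66·203+331)/572⌋ − ⌊(65·203+331)/572⌋ = ⌊13729/572⌋ − ⌊13526/572⌋ = 24 − 23 = 1
n=66: ⌊(67·203+331)/572⌋ − ⌊(66·203+331)/572⌋ = ⌊13932/572⌋ − ⌊13729/572⌋ = 24 − 24 = 0
n=67: ⌊(68·203+331)/572⌋ − ⌊(67·203+331)/572⌋ = ⌊14135/572⌋ − ⌊13932/572⌋ = 24 − 24 = 0
n=68: ⌊(69·203+331)/572⌋ − ⌊(68·203+331)/572⌋ = ⌊14338/572⌋ − ⌊14135/572⌋ = 25 − 24 = 1
n=69: ⌊(70·203+331)/572⌋ − ⌊(69·203+331)/572⌋ = ⌊14541/572⌋ − ⌊14338/572⌋ = 25 − 25 = 0
n=70: ⌊(71·203+331)/572⌋ − ⌊(70·203+331)/572⌋ = ⌊14744/572⌋ − ⌊14541/572⌋ = 25 − 25 = 0
n=71: ⌊(72·203+331)/572⌋ − ⌊(71·203+331)/572⌋ = ⌊14947/572⌋ − ⌊14744/572⌋ = 26 − 25 = 1

010010100100100100101001001001001010010010010010010100100100100101001001


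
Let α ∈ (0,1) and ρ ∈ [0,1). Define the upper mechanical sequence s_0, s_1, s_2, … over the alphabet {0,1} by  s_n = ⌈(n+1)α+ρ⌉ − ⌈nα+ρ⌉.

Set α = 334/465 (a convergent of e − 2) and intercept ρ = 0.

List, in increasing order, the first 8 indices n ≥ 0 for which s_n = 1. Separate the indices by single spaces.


0 1 2 4 5 6 8 9

n=0: ⌈334/465⌉−⌈0/465⌉ = 1−0 = 1  ← one
n=1: ⌈668/465⌉−⌈334/465⌉ = 2−1 = 1  ← one
n=2: ⌈1002/465⌉−⌈668/465⌉ = 3−2 = 1  ← one
n=3: ⌈1336/465⌉−⌈1002/465⌉ = 3−3 = 0
n=4: ⌈1670/465⌉−⌈1336/465⌉ = 4−3 = 1  ← one
n=5: ⌈2004/465⌉−⌈1670/465⌉ = 5−4 = 1  ← one
n=6: ⌈2338/465⌉−⌈2004/465⌉ = 6−5 = 1  ← one
n=7: ⌈2672/465⌉−⌈2338/465⌉ = 6−6 = 0
n=8: ⌈3006/465⌉−⌈2672/465⌉ = 7−6 = 1  ← one
n=9: ⌈3340/465⌉−⌈3006/465⌉ = 8−7 = 1  ← one
positions of the first 8 ones: 0 1 2 4 5 6 8 9


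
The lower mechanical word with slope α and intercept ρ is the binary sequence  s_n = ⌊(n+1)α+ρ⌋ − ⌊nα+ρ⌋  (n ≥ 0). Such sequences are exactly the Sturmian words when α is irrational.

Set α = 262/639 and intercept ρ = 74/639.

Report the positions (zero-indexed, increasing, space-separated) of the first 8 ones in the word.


n=0: ⌊336/639⌋−⌊74/639⌋ = 0−0 = 0
n=1: ⌊598/639⌋−⌊336/639⌋ = 0−0 = 0
n=2: ⌊860/639⌋−⌊598/639⌋ = 1−0 = 1  ← one
n=3: ⌊1122/639⌋−⌊860/639⌋ = 1−1 = 0
n=4: ⌊1384/639⌋−⌊1122/639⌋ = 2−1 = 1  ← one
n=5: ⌊1646/639⌋−⌊1384/639⌋ = 2−2 = 0
n=6: ⌊1908/639⌋−⌊1646/639⌋ = 2−2 = 0
n=7: ⌊2170/639⌋−⌊1908/639⌋ = 3−2 = 1  ← one
n=8: ⌊2432/639⌋−⌊2170/639⌋ = 3−3 = 0
n=9: ⌊2694/639⌋−⌊2432/639⌋ = 4−3 = 1  ← one
n=10: ⌊2956/639⌋−⌊2694/639⌋ = 4−4 = 0
n=11: ⌊3218/639⌋−⌊2956/639⌋ = 5−4 = 1  ← one
n=12: ⌊3480/639⌋−⌊3218/639⌋ = 5−5 = 0
n=13: ⌊3742/639⌋−⌊3480/639⌋ = 5−5 = 0
n=14: ⌊4004/639⌋−⌊3742/639⌋ = 6−5 = 1  ← one
n=15: ⌊4266/639⌋−⌊4004/639⌋ = 6−6 = 0
n=16: ⌊4528/639⌋−⌊4266/639⌋ = 7−6 = 1  ← one
n=17: ⌊4790/639⌋−⌊4528/639⌋ = 7−7 = 0
n=18: ⌊5052/639⌋−⌊4790/639⌋ = 7−7 = 0
n=19: ⌊5314/639⌋−⌊5052/639⌋ = 8−7 = 1  ← one
positions of the first 8 ones: 2 4 7 9 11 14 16 19

2 4 7 9 11 14 16 19


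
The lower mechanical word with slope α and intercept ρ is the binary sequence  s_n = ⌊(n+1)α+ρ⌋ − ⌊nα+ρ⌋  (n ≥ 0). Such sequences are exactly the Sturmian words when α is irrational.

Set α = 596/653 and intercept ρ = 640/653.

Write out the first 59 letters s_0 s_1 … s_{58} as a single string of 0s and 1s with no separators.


n=0: ⌊(1·596+640)/653⌋ − ⌊(0·596+640)/653⌋ = ⌊1236/653⌋ − ⌊640/653⌋ = 1 − 0 = 1
n=1: ⌊(2·596+640)/653⌋ − ⌊(1·596+640)/653⌋ = ⌊1832/653⌋ − ⌊1236/653⌋ = 2 − 1 = 1
n=2: ⌊(3·596+640)/653⌋ − ⌊(2·596+640)/653⌋ = ⌊2428/653⌋ − ⌊1832/653⌋ = 3 − 2 = 1
n=3: ⌊(4·596+640)/653⌋ − ⌊(3·596+640)/653⌋ = ⌊3024/653⌋ − ⌊2428/653⌋ = 4 − 3 = 1
n=4: ⌊(5·596+640)/653⌋ − ⌊(4·596+640)/653⌋ = ⌊3620/653⌋ − ⌊3024/653⌋ = 5 − 4 = 1
n=5: ⌊(6·596+640)/653⌋ − ⌊(5·596+640)/653⌋ = ⌊4216/653⌋ − ⌊3620/653⌋ = 6 − 5 = 1
n=6: ⌊(7·596+640)/653⌋ − ⌊(6·596+640)/653⌋ = ⌊4812/653⌋ − ⌊4216/653⌋ = 7 − 6 = 1
n=7: ⌊(8·596+640)/653⌋ − ⌊(7·596+640)/653⌋ = ⌊5408/653⌋ − ⌊4812/653⌋ = 8 − 7 = 1
n=8: ⌊(9·596+640)/653⌋ − ⌊(8·596+640)/653⌋ = ⌊6004/653⌋ − ⌊5408/653⌋ = 9 − 8 = 1
n=9: ⌊(10·596+640)/653⌋ − ⌊(9·596+640)/653⌋ = ⌊6600/653⌋ − ⌊6004/653⌋ = 10 − 9 = 1
n=10: ⌊(11·596+640)/653⌋ − ⌊(10·596+640)/653⌋ = ⌊7196/653⌋ − ⌊6600/653⌋ = 11 − 10 = 1
n=11: ⌊(12·596+640)/653⌋ − ⌊(11·596+640)/653⌋ = ⌊7792/653⌋ − ⌊7196/653⌋ = 11 − 11 = 0
n=12: ⌊(13·596+640)/653⌋ − ⌊(12·596+640)/653⌋ = ⌊8388/653⌋ − ⌊7792/653⌋ = 12 − 11 = 1
n=13: ⌊(14·596+640)/653⌋ − ⌊(13·596+640)/653⌋ = ⌊8984/653⌋ − ⌊8388/653⌋ = 13 − 12 = 1
n=14: ⌊(15·596+640)/653⌋ − ⌊(14·596+640)/653⌋ = ⌊9580/653⌋ − ⌊8984/653⌋ = 14 − 13 = 1
n=15: ⌊(16·596+640)/653⌋ − ⌊(15·596+640)/653⌋ = ⌊10176/653⌋ − ⌊9580/653⌋ = 15 − 14 = 1
n=16: ⌊(17·596+640)/653⌋ − ⌊(16·596+640)/653⌋ = ⌊10772/653⌋ − ⌊10176/653⌋ = 16 − 15 = 1
n=17: ⌊(18·596+640)/653⌋ − ⌊(17·596+640)/653⌋ = ⌊11368/653⌋ − ⌊10772/653⌋ = 17 − 16 = 1
n=18: ⌊(19·596+640)/653⌋ − ⌊(18·596+640)/653⌋ = ⌊11964/653⌋ − ⌊11368/653⌋ = 18 − 17 = 1
n=19: ⌊(20·596+640)/653⌋ − ⌊(19·596+640)/653⌋ = ⌊12560/653⌋ − ⌊11964/653⌋ = 19 − 18 = 1
n=20: ⌊(21·596+640)/653⌋ − ⌊(20·596+640)/653⌋ = ⌊13156/653⌋ − ⌊12560/653⌋ = 20 − 19 = 1
n=21: ⌊(22·596+640)/653⌋ − ⌊(21·596+640)/653⌋ = ⌊13752/653⌋ − ⌊13156/653⌋ = 21 − 20 = 1
n=22: ⌊(23·596+640)/653⌋ − ⌊(22·596+640)/653⌋ = ⌊14348/653⌋ − ⌊13752/653⌋ = 21 − 21 = 0
n=23: ⌊(24·596+640)/653⌋ − ⌊(23·596+640)/653⌋ = ⌊14944/653⌋ − ⌊14348/653⌋ = 22 − 21 = 1
n=24: ⌊(25·596+640)/653⌋ − ⌊(24·596+640)/653⌋ = ⌊15540/653⌋ − ⌊14944/653⌋ = 23 − 22 = 1
n=25: ⌊(26·596+640)/653⌋ − ⌊(25·596+640)/653⌋ = ⌊16136/653⌋ − ⌊15540/653⌋ = 24 − 23 = 1
n=26: ⌊(27·596+640)/653⌋ − ⌊(26·596+640)/653⌋ = ⌊16732/653⌋ − ⌊16136/653⌋ = 25 − 24 = 1
n=27: ⌊(28·596+640)/653⌋ − ⌊(27·596+640)/653⌋ = ⌊17328/653⌋ − ⌊16732/653⌋ = 26 − 25 = 1
n=28: ⌊(29·596+640)/653⌋ − ⌊(28·596+640)/653⌋ = ⌊17924/653⌋ − ⌊17328/653⌋ = 27 − 26 = 1
n=29: ⌊(30·596+640)/653⌋ − ⌊(29·596+640)/653⌋ = ⌊18520/653⌋ − ⌊17924/653⌋ = 28 − 27 = 1
n=30: ⌊(31·596+640)/653⌋ − ⌊(30·596+640)/653⌋ = ⌊19116/653⌋ − ⌊18520/653⌋ = 29 − 28 = 1
n=31: ⌊(32·596+640)/653⌋ − ⌊(31·596+640)/653⌋ = ⌊19712/653⌋ − ⌊19116/653⌋ = 30 − 29 = 1
n=32: ⌊(33·596+640)/653⌋ − ⌊(32·596+640)/653⌋ = ⌊20308/653⌋ − ⌊19712/653⌋ = 31 − 30 = 1
n=33: ⌊(34·596+640)/653⌋ − ⌊(33·596+640)/653⌋ = ⌊20904/653⌋ − ⌊20308/653⌋ = 32 − 31 = 1
n=34: ⌊(35·596+640)/653⌋ − ⌊(34·596+640)/653⌋ = ⌊21500/653⌋ − ⌊20904/653⌋ = 32 − 32 = 0
n=35: ⌊(36·596+640)/653⌋ − ⌊(35·596+640)/653⌋ = ⌊22096/653⌋ − ⌊21500/653⌋ = 33 − 32 = 1
n=36: ⌊(37·596+640)/653⌋ − ⌊(36·596+640)/653⌋ = ⌊22692/653⌋ − ⌊22096/653⌋ = 34 − 33 = 1
n=37: ⌊(38·596+640)/653⌋ − ⌊(37·596+640)/653⌋ = ⌊23288/653⌋ − ⌊22692/653⌋ = 35 − 34 = 1
n=38: ⌊(39·596+640)/653⌋ − ⌊(38·596+640)/653⌋ = ⌊23884/653⌋ − ⌊23288/653⌋ = 36 − 35 = 1
n=39: ⌊(40·596+640)/653⌋ − ⌊(39·596+640)/653⌋ = ⌊24480/653⌋ − ⌊23884/653⌋ = 37 − 36 = 1
n=40: ⌊(41·596+640)/653⌋ − ⌊(40·596+640)/653⌋ = ⌊25076/653⌋ − ⌊24480/653⌋ = 38 − 37 = 1
n=41: ⌊(42·596+640)/653⌋ − ⌊(41·596+640)/653⌋ = ⌊25672/653⌋ − ⌊25076/653⌋ = 39 − 38 = 1
n=42: ⌊(43·596+640)/653⌋ − ⌊(42·596+640)/653⌋ = ⌊26268/653⌋ − ⌊25672/653⌋ = 40 − 39 = 1
n=43: ⌊(44·596+640)/653⌋ − ⌊(43·596+640)/653⌋ = ⌊26864/653⌋ − ⌊26268/653⌋ = 41 − 40 = 1
n=44: ⌊(45·596+640)/653⌋ − ⌊(44·596+640)/653⌋ = ⌊27460/653⌋ − ⌊26864/653⌋ = 42 − 41 = 1
n=45: ⌊(46·596+640)/653⌋ − ⌊(45·596+640)/653⌋ = ⌊28056/653⌋ − ⌊27460/653⌋ = 42 − 42 = 0
n=46: ⌊(47·596+640)/653⌋ − ⌊(46·596+640)/653⌋ = ⌊28652/653⌋ − ⌊28056/653⌋ = 43 − 42 = 1
n=47: ⌊(48·596+640)/653⌋ − ⌊(47·596+640)/653⌋ = ⌊29248/653⌋ − ⌊28652/653⌋ = 44 − 43 = 1
n=48: ⌊(49·596+640)/653⌋ − ⌊(48·596+640)/653⌋ = ⌊29844/653⌋ − ⌊29248/653⌋ = 45 − 44 = 1
n=49: ⌊(50·596+640)/653⌋ − ⌊(49·596+640)/653⌋ = ⌊30440/653⌋ − ⌊29844/653⌋ = 46 − 45 = 1
n=50: ⌊(51·596+640)/653⌋ − ⌊(50·596+640)/653⌋ = ⌊31036/653⌋ − ⌊30440/653⌋ = 47 − 46 = 1
n=51: ⌊(52·596+640)/653⌋ − ⌊(51·596+640)/653⌋ = ⌊31632/653⌋ − ⌊31036/653⌋ = 48 − 47 = 1
n=52: ⌊(53·596+640)/653⌋ − ⌊(52·596+640)/653⌋ = ⌊32228/653⌋ − ⌊31632/653⌋ = 49 − 48 = 1
n=53: ⌊(54·596+640)/653⌋ − ⌊(53·596+640)/653⌋ = ⌊32824/653⌋ − ⌊32228/653⌋ = 50 − 49 = 1
n=54: ⌊(55·596+640)/653⌋ − ⌊(54·596+640)/653⌋ = ⌊33420/653⌋ − ⌊32824/653⌋ = 51 − 50 = 1
n=55: ⌊(56·596+640)/653⌋ − ⌊(55·596+640)/653⌋ = ⌊34016/653⌋ − ⌊33420/653⌋ = 52 − 51 = 1
n=56: ⌊(57·596+640)/653⌋ − ⌊(56·596+640)/653⌋ = ⌊34612/653⌋ − ⌊34016/653⌋ = 53 − 52 = 1
n=57: ⌊(58·596+640)/653⌋ − ⌊(57·596+640)/653⌋ = ⌊35208/653⌋ − ⌊34612/653⌋ = 53 − 53 = 0
n=58: ⌊(59·596+640)/653⌋ − ⌊(58·596+640)/653⌋ = ⌊35804/653⌋ − ⌊35208/653⌋ = 54 − 53 = 1

11111111111011111111110111111111110111111111101111111111101


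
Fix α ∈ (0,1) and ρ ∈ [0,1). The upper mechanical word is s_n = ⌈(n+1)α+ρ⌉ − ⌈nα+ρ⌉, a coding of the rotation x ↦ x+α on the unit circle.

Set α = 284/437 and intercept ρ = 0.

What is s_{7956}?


(n+1)α + ρ = (7957·284) / 437 = 2259788/437
nα + ρ     = (7956·284) / 437 = 2259504/437
⌈2259788/437⌉ = 5172,  ⌈2259504/437⌉ = 5171
s_{7956} = 5172 − 5171 = 1

1


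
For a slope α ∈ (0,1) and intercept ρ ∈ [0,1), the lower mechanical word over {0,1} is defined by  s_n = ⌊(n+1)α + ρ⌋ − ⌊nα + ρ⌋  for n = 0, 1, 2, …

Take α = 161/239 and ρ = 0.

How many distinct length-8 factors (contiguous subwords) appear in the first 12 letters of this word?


t_n = ⌊(n·161)/239⌋ for n = 0 … 12:
  n=0…9: ⌊0/239⌋=0 ⌊161/239⌋=0 ⌊322/239⌋=1 ⌊483/239⌋=2 ⌊644/239⌋=2 ⌊805/239⌋=3 ⌊966/239⌋=4 ⌊1127/239⌋=4 ⌊1288/239⌋=5 ⌊1449/239⌋=6
  n=10…12: ⌊1610/239⌋=6 ⌊1771/239⌋=7 ⌊1932/239⌋=8
s_n = t_(n+1) − t_n for n = 0 … 11 gives
prefix = 011011011011
slide a length-8 window over [0..7] … [4..11] (5 windows); first occurrence of each distinct factor:
  [  0..  7] 01101101
  [  1..  8] 11011011
  [  2..  9] 10110110
  (the other 2 windows repeat one of these)
distinct factors: {01101101, 10110110, 11011011}
count = 3  (Sturmian bound for length 8 is 9)

3


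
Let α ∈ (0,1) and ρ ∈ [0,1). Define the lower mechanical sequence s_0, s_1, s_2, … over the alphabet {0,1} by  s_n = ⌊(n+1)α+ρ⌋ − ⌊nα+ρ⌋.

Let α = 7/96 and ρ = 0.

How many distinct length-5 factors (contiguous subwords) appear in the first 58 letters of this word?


6

t_n = ⌊(n·7)/96⌋ for n = 0 … 58:
  n=0…9: ⌊0/96⌋=0 ⌊7/96⌋=0 ⌊14/96⌋=0 ⌊21/96⌋=0 ⌊28/96⌋=0 ⌊35/96⌋=0 ⌊42/96⌋=0 ⌊49/96⌋=0 ⌊56/96⌋=0 ⌊63/96⌋=0
  n=10…19: ⌊70/96⌋=0 ⌊77/96⌋=0 ⌊84/96⌋=0 ⌊91/96⌋=0 ⌊98/96⌋=1 ⌊105/96⌋=1 ⌊112/96⌋=1 ⌊119/96⌋=1 ⌊126/96⌋=1 ⌊133/96⌋=1
  n=20…29: ⌊140/96⌋=1 ⌊147/96⌋=1 ⌊154/96⌋=1 ⌊161/96⌋=1 ⌊168/96⌋=1 ⌊175/96⌋=1 ⌊182/96⌋=1 ⌊189/96⌋=1 ⌊196/96⌋=2 ⌊203/96⌋=2
  n=30…39: ⌊210/96⌋=2 ⌊217/96⌋=2 ⌊224/96⌋=2 ⌊231/96⌋=2 ⌊238/96⌋=2 ⌊245/96⌋=2 ⌊252/96⌋=2 ⌊259/96⌋=2 ⌊266/96⌋=2 ⌊273/96⌋=2
  n=40…49: ⌊280/96⌋=2 ⌊287/96⌋=2 ⌊294/96⌋=3 ⌊301/96⌋=3 ⌊308/96⌋=3 ⌊315/96⌋=3 ⌊322/96⌋=3 ⌊329/96⌋=3 ⌊336/96⌋=3 ⌊343/96⌋=3
  n=50…58: ⌊350/96⌋=3 ⌊357/96⌋=3 ⌊364/96⌋=3 ⌊371/96⌋=3 ⌊378/96⌋=3 ⌊385/96⌋=4 ⌊392/96⌋=4 ⌊399/96⌋=4 ⌊406/96⌋=4
s_n = t_(n+1) − t_n for n = 0 … 57 gives
prefix = 0000000000000100000000000001000000000000010000000000001000
slide a length-5 window over [0..4] … [53..57] (54 windows); first occurrence of each distinct factor:
  [  0..  4] 00000
  [  9.. 13] 00001
  [ 10.. 14] 00010
  [ 11.. 15] 00100
  [ 12.. 16] 01000
  [ 13.. 17] 10000
  (the other 48 windows repeat one of these)
distinct factors: {00000, 00001, 00010, 00100, 01000, 10000}
count = 6  (Sturmian bound for length 5 is 6)


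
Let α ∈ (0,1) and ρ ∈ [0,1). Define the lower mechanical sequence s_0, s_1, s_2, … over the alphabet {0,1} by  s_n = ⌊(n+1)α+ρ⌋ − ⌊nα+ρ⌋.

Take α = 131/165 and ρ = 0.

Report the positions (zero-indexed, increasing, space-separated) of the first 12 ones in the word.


1 2 3 5 6 7 8 10 11 12 13 15

n=0: ⌊131/165⌋−⌊0/165⌋ = 0−0 = 0
n=1: ⌊262/165⌋−⌊131/165⌋ = 1−0 = 1  ← one
n=2: ⌊393/165⌋−⌊262/165⌋ = 2−1 = 1  ← one
n=3: ⌊524/165⌋−⌊393/165⌋ = 3−2 = 1  ← one
n=4: ⌊655/165⌋−⌊524/165⌋ = 3−3 = 0
n=5: ⌊786/165⌋−⌊655/165⌋ = 4−3 = 1  ← one
n=6: ⌊917/165⌋−⌊786/165⌋ = 5−4 = 1  ← one
n=7: ⌊1048/165⌋−⌊917/165⌋ = 6−5 = 1  ← one
n=8: ⌊1179/165⌋−⌊1048/165⌋ = 7−6 = 1  ← one
n=9: ⌊1310/165⌋−⌊1179/165⌋ = 7−7 = 0
n=10: ⌊1441/165⌋−⌊1310/165⌋ = 8−7 = 1  ← one
n=11: ⌊1572/165⌋−⌊1441/165⌋ = 9−8 = 1  ← one
n=12: ⌊1703/165⌋−⌊1572/165⌋ = 10−9 = 1  ← one
n=13: ⌊1834/165⌋−⌊1703/165⌋ = 11−10 = 1  ← one
n=14: ⌊1965/165⌋−⌊1834/165⌋ = 11−11 = 0
n=15: ⌊2096/165⌋−⌊1965/165⌋ = 12−11 = 1  ← one
positions of the first 12 ones: 1 2 3 5 6 7 8 10 11 12 13 15


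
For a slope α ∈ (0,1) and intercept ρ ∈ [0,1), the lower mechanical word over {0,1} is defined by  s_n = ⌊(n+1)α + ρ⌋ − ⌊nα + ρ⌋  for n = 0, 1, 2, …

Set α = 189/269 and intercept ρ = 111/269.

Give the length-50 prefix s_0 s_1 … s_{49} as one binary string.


n=0: ⌊(1·189+111)/269⌋ − ⌊(0·189+111)/269⌋ = ⌊300/269⌋ − ⌊111/269⌋ = 1 − 0 = 1
n=1: ⌊(2·189+111)/269⌋ − ⌊(1·189+111)/269⌋ = ⌊489/269⌋ − ⌊300/269⌋ = 1 − 1 = 0
n=2: ⌊(3·189+111)/269⌋ − ⌊(2·189+111)/269⌋ = ⌊678/269⌋ − ⌊489/269⌋ = 2 − 1 = 1
n=3: ⌊(4·189+111)/269⌋ − ⌊(3·189+111)/269⌋ = ⌊867/269⌋ − ⌊678/269⌋ = 3 − 2 = 1
n=4: ⌊(5·189+111)/269⌋ − ⌊(4·189+111)/269⌋ = ⌊1056/269⌋ − ⌊867/269⌋ = 3 − 3 = 0
n=5: ⌊(6·189+111)/269⌋ − ⌊(5·189+111)/269⌋ = ⌊1245/269⌋ − ⌊1056/269⌋ = 4 − 3 = 1
n=6: ⌊(7·189+111)/269⌋ − ⌊(6·189+111)/269⌋ = ⌊1434/269⌋ − ⌊1245/269⌋ = 5 − 4 = 1
n=7: ⌊(8·189+111)/269⌋ − ⌊(7·189+111)/269⌋ = ⌊1623/269⌋ − ⌊1434/269⌋ = 6 − 5 = 1
n=8: ⌊(9·189+111)/269⌋ − ⌊(8·189+111)/269⌋ = ⌊1812/269⌋ − ⌊1623/269⌋ = 6 − 6 = 0
n=9: ⌊(10·189+111)/269⌋ − ⌊(9·189+111)/269⌋ = ⌊2001/269⌋ − ⌊1812/269⌋ = 7 − 6 = 1
n=10: ⌊(11·189+111)/269⌋ − ⌊(10·189+111)/269⌋ = ⌊2190/269⌋ − ⌊2001/269⌋ = 8 − 7 = 1
n=11: ⌊(12·189+111)/269⌋ − ⌊(11·189+111)/269⌋ = ⌊2379/269⌋ − ⌊2190/269⌋ = 8 − 8 = 0
n=12: ⌊(13·189+111)/269⌋ − ⌊(12·189+111)/269⌋ = ⌊2568/269⌋ − ⌊2379/269⌋ = 9 − 8 = 1
n=13: ⌊(14·189+111)/269⌋ − ⌊(13·189+111)/269⌋ = ⌊2757/269⌋ − ⌊2568/269⌋ = 10 − 9 = 1
n=14: ⌊(15·189+111)/269⌋ − ⌊(14·189+111)/269⌋ = ⌊2946/269⌋ − ⌊2757/269⌋ = 10 − 10 = 0
n=15: ⌊(16·189+111)/269⌋ − ⌊(15·189+111)/269⌋ = ⌊3135/269⌋ − ⌊2946/269⌋ = 11 − 10 = 1
n=16: ⌊(17·189+111)/269⌋ − ⌊(16·189+111)/269⌋ = ⌊3324/269⌋ − ⌊3135/269⌋ = 12 − 11 = 1
n=17: ⌊(18·189+111)/269⌋ − ⌊(17·189+111)/269⌋ = ⌊3513/269⌋ − ⌊3324/269⌋ = 13 − 12 = 1
n=18: ⌊(19·189+111)/269⌋ − ⌊(18·189+111)/269⌋ = ⌊3702/269⌋ − ⌊3513/269⌋ = 13 − 13 = 0
n=19: ⌊(20·189+111)/269⌋ − ⌊(19·189+111)/269⌋ = ⌊3891/269⌋ − ⌊3702/269⌋ = 14 − 13 = 1
n=20: ⌊(21·189+111)/269⌋ − ⌊(20·189+111)/269⌋ = ⌊4080/269⌋ − ⌊3891/269⌋ = 15 − 14 = 1
n=21: ⌊(22·189+111)/269⌋ − ⌊(21·189+111)/269⌋ = ⌊4269/269⌋ − ⌊4080/269⌋ = 15 − 15 = 0
n=22: ⌊(23·189+111)/269⌋ − ⌊(22·189+111)/269⌋ = ⌊4458/269⌋ − ⌊4269/269⌋ = 16 − 15 = 1
n=23: ⌊(24·189+111)/269⌋ − ⌊(23·189+111)/269⌋ = ⌊4647/269⌋ − ⌊4458/269⌋ = 17 − 16 = 1
n=24: ⌊(25·189+111)/269⌋ − ⌊(24·189+111)/269⌋ = ⌊4836/269⌋ − ⌊4647/269⌋ = 17 − 17 = 0
n=25: ⌊(26·189+111)/269⌋ − ⌊(25·189+111)/269⌋ = ⌊5025/269⌋ − ⌊4836/269⌋ = 18 − 17 = 1
n=26: ⌊(27·189+111)/269⌋ − ⌊(26·189+111)/269⌋ = ⌊5214/269⌋ − ⌊5025/269⌋ = 19 − 18 = 1
n=27: ⌊(28·189+111)/269⌋ − ⌊(27·189+111)/269⌋ = ⌊5403/269⌋ − ⌊5214/269⌋ = 20 − 19 = 1
n=28: ⌊(29·189+111)/269⌋ − ⌊(28·189+111)/269⌋ = ⌊5592/269⌋ − ⌊5403/269⌋ = 20 − 20 = 0
n=29: ⌊(30·189+111)/269⌋ − ⌊(29·189+111)/269⌋ = ⌊5781/269⌋ − ⌊5592/269⌋ = 21 − 20 = 1
n=30: ⌊(31·189+111)/269⌋ − ⌊(30·189+111)/269⌋ = ⌊5970/269⌋ − ⌊5781/269⌋ = 22 − 21 = 1
n=31: ⌊(32·189+111)/269⌋ − ⌊(31·189+111)/269⌋ = ⌊6159/269⌋ − ⌊5970/269⌋ = 22 − 22 = 0
n=32: ⌊(33·189+111)/269⌋ − ⌊(32·189+111)/269⌋ = ⌊6348/269⌋ − ⌊6159/269⌋ = 23 − 22 = 1
n=33: ⌊(34·189+111)/269⌋ − ⌊(33·189+111)/269⌋ = ⌊6537/269⌋ − ⌊6348/269⌋ = 24 − 23 = 1
n=34: ⌊(35·189+111)/269⌋ − ⌊(34·189+111)/269⌋ = ⌊6726/269⌋ − ⌊6537/269⌋ = 25 − 24 = 1
n=35: ⌊(36·189+111)/269⌋ − ⌊(35·189+111)/269⌋ = ⌊6915/269⌋ − ⌊6726/269⌋ = 25 − 25 = 0
n=36: ⌊(37·189+111)/269⌋ − ⌊(36·189+111)/269⌋ = ⌊7104/269⌋ − ⌊6915/269⌋ = 26 − 25 = 1
n=37: ⌊(38·189+111)/269⌋ − ⌊(37·189+111)/269⌋ = ⌊7293/269⌋ − ⌊7104/269⌋ = 27 − 26 = 1
n=38: ⌊(39·189+111)/269⌋ − ⌊(38·189+111)/269⌋ = ⌊7482/269⌋ − ⌊7293/269⌋ = 27 − 27 = 0
n=39: ⌊(40·189+111)/269⌋ − ⌊(39·189+111)/269⌋ = ⌊7671/269⌋ − ⌊7482/269⌋ = 28 − 27 = 1
n=40: ⌊(41·189+111)/269⌋ − ⌊(40·189+111)/269⌋ = ⌊7860/269⌋ − ⌊7671/269⌋ = 29 − 28 = 1
n=41: ⌊(42·189+111)/269⌋ − ⌊(41·189+111)/269⌋ = ⌊8049/269⌋ − ⌊7860/269⌋ = 29 − 29 = 0
n=42: ⌊(43·189+111)/269⌋ − ⌊(42·189+111)/269⌋ = ⌊8238/269⌋ − ⌊8049/269⌋ = 30 − 29 = 1
n=43: ⌊(44·189+111)/269⌋ − ⌊(43·189+111)/269⌋ = ⌊8427/269⌋ − ⌊8238/269⌋ = 31 − 30 = 1
n=44: ⌊(45·189+111)/269⌋ − ⌊(44·189+111)/269⌋ = ⌊8616/269⌋ − ⌊8427/269⌋ = 32 − 31 = 1
n=45: ⌊(46·189+111)/269⌋ − ⌊(45·189+111)/269⌋ = ⌊8805/269⌋ − ⌊8616/269⌋ = 32 − 32 = 0
n=46: ⌊(47·189+111)/269⌋ − ⌊(46·189+111)/269⌋ = ⌊8994/269⌋ − ⌊8805/269⌋ = 33 − 32 = 1
n=47: ⌊(48·189+111)/269⌋ − ⌊(47·189+111)/269⌋ = ⌊9183/269⌋ − ⌊8994/269⌋ = 34 − 33 = 1
n=48: ⌊(49·189+111)/269⌋ − ⌊(48·189+111)/269⌋ = ⌊9372/269⌋ − ⌊9183/269⌋ = 34 − 34 = 0
n=49: ⌊(50·189+111)/269⌋ − ⌊(49·189+111)/269⌋ = ⌊9561/269⌋ − ⌊9372/269⌋ = 35 − 34 = 1

10110111011011011101101101110110111011011011101101
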